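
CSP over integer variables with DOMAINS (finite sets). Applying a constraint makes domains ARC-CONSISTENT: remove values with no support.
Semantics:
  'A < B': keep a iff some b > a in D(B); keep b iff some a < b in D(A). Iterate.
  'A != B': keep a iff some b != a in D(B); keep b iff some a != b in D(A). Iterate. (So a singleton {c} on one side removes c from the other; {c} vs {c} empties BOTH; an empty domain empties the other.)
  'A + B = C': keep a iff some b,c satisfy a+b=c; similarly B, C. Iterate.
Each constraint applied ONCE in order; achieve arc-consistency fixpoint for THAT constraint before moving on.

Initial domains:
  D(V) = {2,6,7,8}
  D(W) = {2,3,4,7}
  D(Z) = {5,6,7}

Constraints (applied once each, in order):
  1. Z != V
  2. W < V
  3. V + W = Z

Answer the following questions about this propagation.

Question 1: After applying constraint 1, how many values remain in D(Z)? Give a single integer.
Constraint 1 (Z != V) on D(Z)={5,6,7} D(V)={2,6,7,8}: no change
So after constraint 1: D(Z)={5,6,7}, size = 3

Answer: 3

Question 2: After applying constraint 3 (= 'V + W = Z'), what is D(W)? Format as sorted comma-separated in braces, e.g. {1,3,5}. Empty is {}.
Constraint 1 (Z != V) on D(Z)={5,6,7} D(V)={2,6,7,8}: no change
Constraint 2 (W < V) on D(W)={2,3,4,7} D(V)={2,6,7,8}: V {2,6,7,8}->{6,7,8}
Constraint 3 (V + W = Z) on D(V)={6,7,8} D(W)={2,3,4,7} D(Z)={5,6,7}: V {6,7,8}->{}; W {2,3,4,7}->{}; Z {5,6,7}->{}
So after constraint 3: D(W) = {}

Answer: {}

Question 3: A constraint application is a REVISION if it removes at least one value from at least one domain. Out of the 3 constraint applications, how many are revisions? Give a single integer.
Constraint 1 (Z != V) on D(Z)={5,6,7} D(V)={2,6,7,8}: no change => not a revision
Constraint 2 (W < V) on D(W)={2,3,4,7} D(V)={2,6,7,8}: V {2,6,7,8}->{6,7,8} => REVISION
Constraint 3 (V + W = Z) on D(V)={6,7,8} D(W)={2,3,4,7} D(Z)={5,6,7}: V {6,7,8}->{}; W {2,3,4,7}->{}; Z {5,6,7}->{} => REVISION
Total revisions = 2

Answer: 2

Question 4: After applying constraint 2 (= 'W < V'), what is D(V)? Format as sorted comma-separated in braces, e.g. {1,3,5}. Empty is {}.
Constraint 1 (Z != V) on D(Z)={5,6,7} D(V)={2,6,7,8}: no change
Constraint 2 (W < V) on D(W)={2,3,4,7} D(V)={2,6,7,8}: V {2,6,7,8}->{6,7,8}
So after constraint 2: D(V) = {6,7,8}

Answer: {6,7,8}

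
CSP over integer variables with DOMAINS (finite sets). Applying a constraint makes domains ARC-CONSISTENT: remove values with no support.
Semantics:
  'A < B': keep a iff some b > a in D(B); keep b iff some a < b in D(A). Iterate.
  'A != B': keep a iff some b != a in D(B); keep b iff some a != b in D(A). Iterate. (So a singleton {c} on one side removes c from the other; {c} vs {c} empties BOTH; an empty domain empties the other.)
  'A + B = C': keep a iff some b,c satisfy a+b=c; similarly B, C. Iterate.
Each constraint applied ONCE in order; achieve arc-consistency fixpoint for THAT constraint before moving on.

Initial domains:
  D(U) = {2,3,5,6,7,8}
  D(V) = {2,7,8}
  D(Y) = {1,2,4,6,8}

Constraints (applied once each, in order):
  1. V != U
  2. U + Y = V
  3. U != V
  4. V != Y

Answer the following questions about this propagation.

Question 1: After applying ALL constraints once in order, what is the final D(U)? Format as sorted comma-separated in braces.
Constraint 1 (V != U) on D(V)={2,7,8} D(U)={2,3,5,6,7,8}: no change
Constraint 2 (U + Y = V) on D(U)={2,3,5,6,7,8} D(Y)={1,2,4,6,8} D(V)={2,7,8}: U {2,3,5,6,7,8}->{2,3,5,6,7}; Y {1,2,4,6,8}->{1,2,4,6}; V {2,7,8}->{7,8}
Constraint 3 (U != V) on D(U)={2,3,5,6,7} D(V)={7,8}: no change
Constraint 4 (V != Y) on D(V)={7,8} D(Y)={1,2,4,6}: no change
So after all 4 constraints: D(U) = {2,3,5,6,7}

Answer: {2,3,5,6,7}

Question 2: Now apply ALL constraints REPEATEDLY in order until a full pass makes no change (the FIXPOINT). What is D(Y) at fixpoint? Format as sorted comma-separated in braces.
pass 0 (initial): D(Y)={1,2,4,6,8}
pass 1: U {2,3,5,6,7,8}->{2,3,5,6,7}; V {2,7,8}->{7,8}; Y {1,2,4,6,8}->{1,2,4,6}
pass 2: no change
Fixpoint after 2 passes: D(Y) = {1,2,4,6}

Answer: {1,2,4,6}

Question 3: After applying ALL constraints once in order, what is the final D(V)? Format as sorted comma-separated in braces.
Answer: {7,8}

Derivation:
Constraint 1 (V != U) on D(V)={2,7,8} D(U)={2,3,5,6,7,8}: no change
Constraint 2 (U + Y = V) on D(U)={2,3,5,6,7,8} D(Y)={1,2,4,6,8} D(V)={2,7,8}: U {2,3,5,6,7,8}->{2,3,5,6,7}; Y {1,2,4,6,8}->{1,2,4,6}; V {2,7,8}->{7,8}
Constraint 3 (U != V) on D(U)={2,3,5,6,7} D(V)={7,8}: no change
Constraint 4 (V != Y) on D(V)={7,8} D(Y)={1,2,4,6}: no change
So after all 4 constraints: D(V) = {7,8}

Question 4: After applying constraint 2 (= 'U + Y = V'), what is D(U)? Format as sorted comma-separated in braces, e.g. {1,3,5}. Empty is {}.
Constraint 1 (V != U) on D(V)={2,7,8} D(U)={2,3,5,6,7,8}: no change
Constraint 2 (U + Y = V) on D(U)={2,3,5,6,7,8} D(Y)={1,2,4,6,8} D(V)={2,7,8}: U {2,3,5,6,7,8}->{2,3,5,6,7}; Y {1,2,4,6,8}->{1,2,4,6}; V {2,7,8}->{7,8}
So after constraint 2: D(U) = {2,3,5,6,7}

Answer: {2,3,5,6,7}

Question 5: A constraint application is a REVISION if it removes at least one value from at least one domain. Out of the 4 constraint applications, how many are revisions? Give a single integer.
Answer: 1

Derivation:
Constraint 1 (V != U) on D(V)={2,7,8} D(U)={2,3,5,6,7,8}: no change => not a revision
Constraint 2 (U + Y = V) on D(U)={2,3,5,6,7,8} D(Y)={1,2,4,6,8} D(V)={2,7,8}: U {2,3,5,6,7,8}->{2,3,5,6,7}; Y {1,2,4,6,8}->{1,2,4,6}; V {2,7,8}->{7,8} => REVISION
Constraint 3 (U != V) on D(U)={2,3,5,6,7} D(V)={7,8}: no change => not a revision
Constraint 4 (V != Y) on D(V)={7,8} D(Y)={1,2,4,6}: no change => not a revision
Total revisions = 1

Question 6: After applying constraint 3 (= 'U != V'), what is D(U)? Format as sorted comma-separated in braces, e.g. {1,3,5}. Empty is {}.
Answer: {2,3,5,6,7}

Derivation:
Constraint 1 (V != U) on D(V)={2,7,8} D(U)={2,3,5,6,7,8}: no change
Constraint 2 (U + Y = V) on D(U)={2,3,5,6,7,8} D(Y)={1,2,4,6,8} D(V)={2,7,8}: U {2,3,5,6,7,8}->{2,3,5,6,7}; Y {1,2,4,6,8}->{1,2,4,6}; V {2,7,8}->{7,8}
Constraint 3 (U != V) on D(U)={2,3,5,6,7} D(V)={7,8}: no change
So after constraint 3: D(U) = {2,3,5,6,7}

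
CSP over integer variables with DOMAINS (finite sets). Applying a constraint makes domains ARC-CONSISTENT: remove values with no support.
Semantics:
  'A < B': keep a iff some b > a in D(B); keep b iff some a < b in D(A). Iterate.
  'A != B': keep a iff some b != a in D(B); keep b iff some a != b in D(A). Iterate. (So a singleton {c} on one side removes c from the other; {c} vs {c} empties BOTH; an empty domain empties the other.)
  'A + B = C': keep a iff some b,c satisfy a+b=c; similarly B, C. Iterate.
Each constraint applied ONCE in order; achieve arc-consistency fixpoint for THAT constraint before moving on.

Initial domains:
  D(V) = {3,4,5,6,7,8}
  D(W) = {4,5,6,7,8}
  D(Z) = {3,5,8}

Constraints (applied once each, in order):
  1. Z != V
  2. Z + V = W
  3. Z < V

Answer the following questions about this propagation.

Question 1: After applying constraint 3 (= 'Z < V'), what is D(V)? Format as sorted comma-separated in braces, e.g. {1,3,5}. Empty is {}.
Answer: {4,5}

Derivation:
Constraint 1 (Z != V) on D(Z)={3,5,8} D(V)={3,4,5,6,7,8}: no change
Constraint 2 (Z + V = W) on D(Z)={3,5,8} D(V)={3,4,5,6,7,8} D(W)={4,5,6,7,8}: Z {3,5,8}->{3,5}; V {3,4,5,6,7,8}->{3,4,5}; W {4,5,6,7,8}->{6,7,8}
Constraint 3 (Z < V) on D(Z)={3,5} D(V)={3,4,5}: Z {3,5}->{3}; V {3,4,5}->{4,5}
So after constraint 3: D(V) = {4,5}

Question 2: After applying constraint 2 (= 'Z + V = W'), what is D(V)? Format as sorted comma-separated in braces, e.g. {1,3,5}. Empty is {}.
Constraint 1 (Z != V) on D(Z)={3,5,8} D(V)={3,4,5,6,7,8}: no change
Constraint 2 (Z + V = W) on D(Z)={3,5,8} D(V)={3,4,5,6,7,8} D(W)={4,5,6,7,8}: Z {3,5,8}->{3,5}; V {3,4,5,6,7,8}->{3,4,5}; W {4,5,6,7,8}->{6,7,8}
So after constraint 2: D(V) = {3,4,5}

Answer: {3,4,5}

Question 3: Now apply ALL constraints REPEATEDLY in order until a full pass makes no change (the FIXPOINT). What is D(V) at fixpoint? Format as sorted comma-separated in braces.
Answer: {4,5}

Derivation:
pass 0 (initial): D(V)={3,4,5,6,7,8}
pass 1: V {3,4,5,6,7,8}->{4,5}; W {4,5,6,7,8}->{6,7,8}; Z {3,5,8}->{3}
pass 2: W {6,7,8}->{7,8}
pass 3: no change
Fixpoint after 3 passes: D(V) = {4,5}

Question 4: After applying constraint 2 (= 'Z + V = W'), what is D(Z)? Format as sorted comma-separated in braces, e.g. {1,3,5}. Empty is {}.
Constraint 1 (Z != V) on D(Z)={3,5,8} D(V)={3,4,5,6,7,8}: no change
Constraint 2 (Z + V = W) on D(Z)={3,5,8} D(V)={3,4,5,6,7,8} D(W)={4,5,6,7,8}: Z {3,5,8}->{3,5}; V {3,4,5,6,7,8}->{3,4,5}; W {4,5,6,7,8}->{6,7,8}
So after constraint 2: D(Z) = {3,5}

Answer: {3,5}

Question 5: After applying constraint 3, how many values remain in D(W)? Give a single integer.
Answer: 3

Derivation:
Constraint 1 (Z != V) on D(Z)={3,5,8} D(V)={3,4,5,6,7,8}: no change
Constraint 2 (Z + V = W) on D(Z)={3,5,8} D(V)={3,4,5,6,7,8} D(W)={4,5,6,7,8}: Z {3,5,8}->{3,5}; V {3,4,5,6,7,8}->{3,4,5}; W {4,5,6,7,8}->{6,7,8}
Constraint 3 (Z < V) on D(Z)={3,5} D(V)={3,4,5}: Z {3,5}->{3}; V {3,4,5}->{4,5}
So after constraint 3: D(W)={6,7,8}, size = 3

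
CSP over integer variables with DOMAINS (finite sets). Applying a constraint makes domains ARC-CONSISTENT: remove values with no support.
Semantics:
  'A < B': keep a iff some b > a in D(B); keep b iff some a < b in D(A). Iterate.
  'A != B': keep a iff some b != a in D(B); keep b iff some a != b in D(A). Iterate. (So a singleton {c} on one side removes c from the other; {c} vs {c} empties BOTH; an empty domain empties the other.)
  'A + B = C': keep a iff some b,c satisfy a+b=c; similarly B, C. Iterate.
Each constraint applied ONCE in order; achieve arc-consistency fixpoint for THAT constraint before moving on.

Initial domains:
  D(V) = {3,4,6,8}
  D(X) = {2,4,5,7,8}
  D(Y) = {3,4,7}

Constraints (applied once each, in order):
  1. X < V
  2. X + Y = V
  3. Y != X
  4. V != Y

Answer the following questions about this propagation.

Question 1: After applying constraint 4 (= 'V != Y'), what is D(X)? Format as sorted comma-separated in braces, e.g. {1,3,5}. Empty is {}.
Constraint 1 (X < V) on D(X)={2,4,5,7,8} D(V)={3,4,6,8}: X {2,4,5,7,8}->{2,4,5,7}
Constraint 2 (X + Y = V) on D(X)={2,4,5,7} D(Y)={3,4,7} D(V)={3,4,6,8}: X {2,4,5,7}->{2,4,5}; Y {3,4,7}->{3,4}; V {3,4,6,8}->{6,8}
Constraint 3 (Y != X) on D(Y)={3,4} D(X)={2,4,5}: no change
Constraint 4 (V != Y) on D(V)={6,8} D(Y)={3,4}: no change
So after constraint 4: D(X) = {2,4,5}

Answer: {2,4,5}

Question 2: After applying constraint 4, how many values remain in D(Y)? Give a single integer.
Answer: 2

Derivation:
Constraint 1 (X < V) on D(X)={2,4,5,7,8} D(V)={3,4,6,8}: X {2,4,5,7,8}->{2,4,5,7}
Constraint 2 (X + Y = V) on D(X)={2,4,5,7} D(Y)={3,4,7} D(V)={3,4,6,8}: X {2,4,5,7}->{2,4,5}; Y {3,4,7}->{3,4}; V {3,4,6,8}->{6,8}
Constraint 3 (Y != X) on D(Y)={3,4} D(X)={2,4,5}: no change
Constraint 4 (V != Y) on D(V)={6,8} D(Y)={3,4}: no change
So after constraint 4: D(Y)={3,4}, size = 2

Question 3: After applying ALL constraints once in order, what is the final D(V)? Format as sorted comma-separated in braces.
Answer: {6,8}

Derivation:
Constraint 1 (X < V) on D(X)={2,4,5,7,8} D(V)={3,4,6,8}: X {2,4,5,7,8}->{2,4,5,7}
Constraint 2 (X + Y = V) on D(X)={2,4,5,7} D(Y)={3,4,7} D(V)={3,4,6,8}: X {2,4,5,7}->{2,4,5}; Y {3,4,7}->{3,4}; V {3,4,6,8}->{6,8}
Constraint 3 (Y != X) on D(Y)={3,4} D(X)={2,4,5}: no change
Constraint 4 (V != Y) on D(V)={6,8} D(Y)={3,4}: no change
So after all 4 constraints: D(V) = {6,8}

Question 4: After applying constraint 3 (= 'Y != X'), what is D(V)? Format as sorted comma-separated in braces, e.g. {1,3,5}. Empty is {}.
Answer: {6,8}

Derivation:
Constraint 1 (X < V) on D(X)={2,4,5,7,8} D(V)={3,4,6,8}: X {2,4,5,7,8}->{2,4,5,7}
Constraint 2 (X + Y = V) on D(X)={2,4,5,7} D(Y)={3,4,7} D(V)={3,4,6,8}: X {2,4,5,7}->{2,4,5}; Y {3,4,7}->{3,4}; V {3,4,6,8}->{6,8}
Constraint 3 (Y != X) on D(Y)={3,4} D(X)={2,4,5}: no change
So after constraint 3: D(V) = {6,8}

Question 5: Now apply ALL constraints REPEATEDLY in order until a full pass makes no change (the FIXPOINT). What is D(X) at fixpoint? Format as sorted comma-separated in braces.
Answer: {2,4,5}

Derivation:
pass 0 (initial): D(X)={2,4,5,7,8}
pass 1: V {3,4,6,8}->{6,8}; X {2,4,5,7,8}->{2,4,5}; Y {3,4,7}->{3,4}
pass 2: no change
Fixpoint after 2 passes: D(X) = {2,4,5}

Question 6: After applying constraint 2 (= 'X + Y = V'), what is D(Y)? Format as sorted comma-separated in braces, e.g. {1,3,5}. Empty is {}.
Constraint 1 (X < V) on D(X)={2,4,5,7,8} D(V)={3,4,6,8}: X {2,4,5,7,8}->{2,4,5,7}
Constraint 2 (X + Y = V) on D(X)={2,4,5,7} D(Y)={3,4,7} D(V)={3,4,6,8}: X {2,4,5,7}->{2,4,5}; Y {3,4,7}->{3,4}; V {3,4,6,8}->{6,8}
So after constraint 2: D(Y) = {3,4}

Answer: {3,4}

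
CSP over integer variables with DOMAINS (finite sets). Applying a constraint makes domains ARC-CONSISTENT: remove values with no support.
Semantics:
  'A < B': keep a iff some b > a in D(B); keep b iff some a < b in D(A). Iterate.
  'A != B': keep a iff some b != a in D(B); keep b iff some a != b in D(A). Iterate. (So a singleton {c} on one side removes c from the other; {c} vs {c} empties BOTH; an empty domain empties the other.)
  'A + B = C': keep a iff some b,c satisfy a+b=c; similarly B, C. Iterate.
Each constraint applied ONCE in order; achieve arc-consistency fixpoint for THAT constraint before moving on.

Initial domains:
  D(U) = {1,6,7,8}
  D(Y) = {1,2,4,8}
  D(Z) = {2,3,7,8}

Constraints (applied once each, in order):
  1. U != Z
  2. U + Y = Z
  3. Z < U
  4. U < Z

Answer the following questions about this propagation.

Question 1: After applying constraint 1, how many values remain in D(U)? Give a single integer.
Answer: 4

Derivation:
Constraint 1 (U != Z) on D(U)={1,6,7,8} D(Z)={2,3,7,8}: no change
So after constraint 1: D(U)={1,6,7,8}, size = 4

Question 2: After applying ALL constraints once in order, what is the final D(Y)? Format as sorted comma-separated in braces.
Constraint 1 (U != Z) on D(U)={1,6,7,8} D(Z)={2,3,7,8}: no change
Constraint 2 (U + Y = Z) on D(U)={1,6,7,8} D(Y)={1,2,4,8} D(Z)={2,3,7,8}: U {1,6,7,8}->{1,6,7}; Y {1,2,4,8}->{1,2}
Constraint 3 (Z < U) on D(Z)={2,3,7,8} D(U)={1,6,7}: Z {2,3,7,8}->{2,3}; U {1,6,7}->{6,7}
Constraint 4 (U < Z) on D(U)={6,7} D(Z)={2,3}: U {6,7}->{}; Z {2,3}->{}
So after all 4 constraints: D(Y) = {1,2}

Answer: {1,2}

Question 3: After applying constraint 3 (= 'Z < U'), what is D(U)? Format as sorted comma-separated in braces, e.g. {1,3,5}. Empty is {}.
Constraint 1 (U != Z) on D(U)={1,6,7,8} D(Z)={2,3,7,8}: no change
Constraint 2 (U + Y = Z) on D(U)={1,6,7,8} D(Y)={1,2,4,8} D(Z)={2,3,7,8}: U {1,6,7,8}->{1,6,7}; Y {1,2,4,8}->{1,2}
Constraint 3 (Z < U) on D(Z)={2,3,7,8} D(U)={1,6,7}: Z {2,3,7,8}->{2,3}; U {1,6,7}->{6,7}
So after constraint 3: D(U) = {6,7}

Answer: {6,7}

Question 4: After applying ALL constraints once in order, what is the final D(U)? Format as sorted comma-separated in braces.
Constraint 1 (U != Z) on D(U)={1,6,7,8} D(Z)={2,3,7,8}: no change
Constraint 2 (U + Y = Z) on D(U)={1,6,7,8} D(Y)={1,2,4,8} D(Z)={2,3,7,8}: U {1,6,7,8}->{1,6,7}; Y {1,2,4,8}->{1,2}
Constraint 3 (Z < U) on D(Z)={2,3,7,8} D(U)={1,6,7}: Z {2,3,7,8}->{2,3}; U {1,6,7}->{6,7}
Constraint 4 (U < Z) on D(U)={6,7} D(Z)={2,3}: U {6,7}->{}; Z {2,3}->{}
So after all 4 constraints: D(U) = {}

Answer: {}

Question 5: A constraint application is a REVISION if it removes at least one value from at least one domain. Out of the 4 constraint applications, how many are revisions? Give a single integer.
Constraint 1 (U != Z) on D(U)={1,6,7,8} D(Z)={2,3,7,8}: no change => not a revision
Constraint 2 (U + Y = Z) on D(U)={1,6,7,8} D(Y)={1,2,4,8} D(Z)={2,3,7,8}: U {1,6,7,8}->{1,6,7}; Y {1,2,4,8}->{1,2} => REVISION
Constraint 3 (Z < U) on D(Z)={2,3,7,8} D(U)={1,6,7}: Z {2,3,7,8}->{2,3}; U {1,6,7}->{6,7} => REVISION
Constraint 4 (U < Z) on D(U)={6,7} D(Z)={2,3}: U {6,7}->{}; Z {2,3}->{} => REVISION
Total revisions = 3

Answer: 3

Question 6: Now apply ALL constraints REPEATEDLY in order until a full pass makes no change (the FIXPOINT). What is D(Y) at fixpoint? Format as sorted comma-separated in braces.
pass 0 (initial): D(Y)={1,2,4,8}
pass 1: U {1,6,7,8}->{}; Y {1,2,4,8}->{1,2}; Z {2,3,7,8}->{}
pass 2: Y {1,2}->{}
pass 3: no change
Fixpoint after 3 passes: D(Y) = {}

Answer: {}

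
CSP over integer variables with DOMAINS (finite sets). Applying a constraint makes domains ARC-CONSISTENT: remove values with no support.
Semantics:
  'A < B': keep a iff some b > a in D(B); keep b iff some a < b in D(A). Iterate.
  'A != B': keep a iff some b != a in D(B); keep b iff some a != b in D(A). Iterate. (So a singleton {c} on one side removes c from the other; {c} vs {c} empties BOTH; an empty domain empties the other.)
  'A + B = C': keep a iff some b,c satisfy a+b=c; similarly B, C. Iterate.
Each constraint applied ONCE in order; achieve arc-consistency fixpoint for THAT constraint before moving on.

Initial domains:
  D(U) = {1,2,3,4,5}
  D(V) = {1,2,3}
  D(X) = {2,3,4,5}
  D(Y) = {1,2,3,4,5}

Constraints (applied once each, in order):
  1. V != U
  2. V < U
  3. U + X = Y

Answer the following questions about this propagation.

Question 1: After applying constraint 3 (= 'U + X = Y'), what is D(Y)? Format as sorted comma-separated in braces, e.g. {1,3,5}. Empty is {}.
Constraint 1 (V != U) on D(V)={1,2,3} D(U)={1,2,3,4,5}: no change
Constraint 2 (V < U) on D(V)={1,2,3} D(U)={1,2,3,4,5}: U {1,2,3,4,5}->{2,3,4,5}
Constraint 3 (U + X = Y) on D(U)={2,3,4,5} D(X)={2,3,4,5} D(Y)={1,2,3,4,5}: U {2,3,4,5}->{2,3}; X {2,3,4,5}->{2,3}; Y {1,2,3,4,5}->{4,5}
So after constraint 3: D(Y) = {4,5}

Answer: {4,5}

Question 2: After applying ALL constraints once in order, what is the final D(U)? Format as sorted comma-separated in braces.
Constraint 1 (V != U) on D(V)={1,2,3} D(U)={1,2,3,4,5}: no change
Constraint 2 (V < U) on D(V)={1,2,3} D(U)={1,2,3,4,5}: U {1,2,3,4,5}->{2,3,4,5}
Constraint 3 (U + X = Y) on D(U)={2,3,4,5} D(X)={2,3,4,5} D(Y)={1,2,3,4,5}: U {2,3,4,5}->{2,3}; X {2,3,4,5}->{2,3}; Y {1,2,3,4,5}->{4,5}
So after all 3 constraints: D(U) = {2,3}

Answer: {2,3}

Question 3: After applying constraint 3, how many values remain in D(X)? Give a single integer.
Answer: 2

Derivation:
Constraint 1 (V != U) on D(V)={1,2,3} D(U)={1,2,3,4,5}: no change
Constraint 2 (V < U) on D(V)={1,2,3} D(U)={1,2,3,4,5}: U {1,2,3,4,5}->{2,3,4,5}
Constraint 3 (U + X = Y) on D(U)={2,3,4,5} D(X)={2,3,4,5} D(Y)={1,2,3,4,5}: U {2,3,4,5}->{2,3}; X {2,3,4,5}->{2,3}; Y {1,2,3,4,5}->{4,5}
So after constraint 3: D(X)={2,3}, size = 2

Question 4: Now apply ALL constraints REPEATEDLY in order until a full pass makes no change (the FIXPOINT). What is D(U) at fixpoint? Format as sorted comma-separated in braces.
Answer: {2,3}

Derivation:
pass 0 (initial): D(U)={1,2,3,4,5}
pass 1: U {1,2,3,4,5}->{2,3}; X {2,3,4,5}->{2,3}; Y {1,2,3,4,5}->{4,5}
pass 2: V {1,2,3}->{1,2}
pass 3: no change
Fixpoint after 3 passes: D(U) = {2,3}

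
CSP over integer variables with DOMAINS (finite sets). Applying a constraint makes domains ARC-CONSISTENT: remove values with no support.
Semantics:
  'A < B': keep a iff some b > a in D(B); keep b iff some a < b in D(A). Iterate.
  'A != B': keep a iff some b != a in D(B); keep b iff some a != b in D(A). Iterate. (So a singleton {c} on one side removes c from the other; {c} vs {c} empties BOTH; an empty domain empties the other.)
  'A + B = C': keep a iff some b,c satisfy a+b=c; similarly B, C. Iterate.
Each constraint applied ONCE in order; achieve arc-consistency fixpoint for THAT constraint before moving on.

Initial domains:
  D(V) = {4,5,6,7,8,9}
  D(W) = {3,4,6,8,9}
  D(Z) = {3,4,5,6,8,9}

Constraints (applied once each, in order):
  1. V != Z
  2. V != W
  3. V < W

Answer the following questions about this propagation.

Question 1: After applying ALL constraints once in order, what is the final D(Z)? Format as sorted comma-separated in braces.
Answer: {3,4,5,6,8,9}

Derivation:
Constraint 1 (V != Z) on D(V)={4,5,6,7,8,9} D(Z)={3,4,5,6,8,9}: no change
Constraint 2 (V != W) on D(V)={4,5,6,7,8,9} D(W)={3,4,6,8,9}: no change
Constraint 3 (V < W) on D(V)={4,5,6,7,8,9} D(W)={3,4,6,8,9}: V {4,5,6,7,8,9}->{4,5,6,7,8}; W {3,4,6,8,9}->{6,8,9}
So after all 3 constraints: D(Z) = {3,4,5,6,8,9}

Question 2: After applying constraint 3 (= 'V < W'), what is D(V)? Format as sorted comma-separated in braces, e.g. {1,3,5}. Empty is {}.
Constraint 1 (V != Z) on D(V)={4,5,6,7,8,9} D(Z)={3,4,5,6,8,9}: no change
Constraint 2 (V != W) on D(V)={4,5,6,7,8,9} D(W)={3,4,6,8,9}: no change
Constraint 3 (V < W) on D(V)={4,5,6,7,8,9} D(W)={3,4,6,8,9}: V {4,5,6,7,8,9}->{4,5,6,7,8}; W {3,4,6,8,9}->{6,8,9}
So after constraint 3: D(V) = {4,5,6,7,8}

Answer: {4,5,6,7,8}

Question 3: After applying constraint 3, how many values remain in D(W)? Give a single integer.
Answer: 3

Derivation:
Constraint 1 (V != Z) on D(V)={4,5,6,7,8,9} D(Z)={3,4,5,6,8,9}: no change
Constraint 2 (V != W) on D(V)={4,5,6,7,8,9} D(W)={3,4,6,8,9}: no change
Constraint 3 (V < W) on D(V)={4,5,6,7,8,9} D(W)={3,4,6,8,9}: V {4,5,6,7,8,9}->{4,5,6,7,8}; W {3,4,6,8,9}->{6,8,9}
So after constraint 3: D(W)={6,8,9}, size = 3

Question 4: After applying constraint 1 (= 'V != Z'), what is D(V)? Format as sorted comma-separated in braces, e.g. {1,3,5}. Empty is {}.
Constraint 1 (V != Z) on D(V)={4,5,6,7,8,9} D(Z)={3,4,5,6,8,9}: no change
So after constraint 1: D(V) = {4,5,6,7,8,9}

Answer: {4,5,6,7,8,9}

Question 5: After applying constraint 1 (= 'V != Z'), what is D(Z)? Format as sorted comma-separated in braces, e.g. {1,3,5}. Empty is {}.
Constraint 1 (V != Z) on D(V)={4,5,6,7,8,9} D(Z)={3,4,5,6,8,9}: no change
So after constraint 1: D(Z) = {3,4,5,6,8,9}

Answer: {3,4,5,6,8,9}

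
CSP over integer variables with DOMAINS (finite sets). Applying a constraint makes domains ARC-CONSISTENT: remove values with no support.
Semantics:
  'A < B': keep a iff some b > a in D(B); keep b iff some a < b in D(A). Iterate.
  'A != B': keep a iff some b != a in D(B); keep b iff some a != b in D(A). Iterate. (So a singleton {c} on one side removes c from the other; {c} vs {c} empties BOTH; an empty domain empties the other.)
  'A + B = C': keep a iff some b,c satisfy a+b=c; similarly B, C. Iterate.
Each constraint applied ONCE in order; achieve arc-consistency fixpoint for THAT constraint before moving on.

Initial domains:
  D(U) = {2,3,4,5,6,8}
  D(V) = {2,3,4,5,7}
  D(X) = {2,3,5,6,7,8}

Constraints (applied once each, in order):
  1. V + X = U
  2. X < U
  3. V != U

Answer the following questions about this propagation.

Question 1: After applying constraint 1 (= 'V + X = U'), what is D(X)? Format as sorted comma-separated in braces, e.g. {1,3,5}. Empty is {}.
Constraint 1 (V + X = U) on D(V)={2,3,4,5,7} D(X)={2,3,5,6,7,8} D(U)={2,3,4,5,6,8}: V {2,3,4,5,7}->{2,3,4,5}; X {2,3,5,6,7,8}->{2,3,5,6}; U {2,3,4,5,6,8}->{4,5,6,8}
So after constraint 1: D(X) = {2,3,5,6}

Answer: {2,3,5,6}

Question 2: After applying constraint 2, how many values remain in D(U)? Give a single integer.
Answer: 4

Derivation:
Constraint 1 (V + X = U) on D(V)={2,3,4,5,7} D(X)={2,3,5,6,7,8} D(U)={2,3,4,5,6,8}: V {2,3,4,5,7}->{2,3,4,5}; X {2,3,5,6,7,8}->{2,3,5,6}; U {2,3,4,5,6,8}->{4,5,6,8}
Constraint 2 (X < U) on D(X)={2,3,5,6} D(U)={4,5,6,8}: no change
So after constraint 2: D(U)={4,5,6,8}, size = 4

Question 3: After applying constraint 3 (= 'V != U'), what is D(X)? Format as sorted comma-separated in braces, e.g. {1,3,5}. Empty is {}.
Constraint 1 (V + X = U) on D(V)={2,3,4,5,7} D(X)={2,3,5,6,7,8} D(U)={2,3,4,5,6,8}: V {2,3,4,5,7}->{2,3,4,5}; X {2,3,5,6,7,8}->{2,3,5,6}; U {2,3,4,5,6,8}->{4,5,6,8}
Constraint 2 (X < U) on D(X)={2,3,5,6} D(U)={4,5,6,8}: no change
Constraint 3 (V != U) on D(V)={2,3,4,5} D(U)={4,5,6,8}: no change
So after constraint 3: D(X) = {2,3,5,6}

Answer: {2,3,5,6}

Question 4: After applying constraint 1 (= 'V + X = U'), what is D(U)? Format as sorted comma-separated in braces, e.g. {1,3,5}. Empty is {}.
Answer: {4,5,6,8}

Derivation:
Constraint 1 (V + X = U) on D(V)={2,3,4,5,7} D(X)={2,3,5,6,7,8} D(U)={2,3,4,5,6,8}: V {2,3,4,5,7}->{2,3,4,5}; X {2,3,5,6,7,8}->{2,3,5,6}; U {2,3,4,5,6,8}->{4,5,6,8}
So after constraint 1: D(U) = {4,5,6,8}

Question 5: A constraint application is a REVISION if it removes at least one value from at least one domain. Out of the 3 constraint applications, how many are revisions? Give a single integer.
Constraint 1 (V + X = U) on D(V)={2,3,4,5,7} D(X)={2,3,5,6,7,8} D(U)={2,3,4,5,6,8}: V {2,3,4,5,7}->{2,3,4,5}; X {2,3,5,6,7,8}->{2,3,5,6}; U {2,3,4,5,6,8}->{4,5,6,8} => REVISION
Constraint 2 (X < U) on D(X)={2,3,5,6} D(U)={4,5,6,8}: no change => not a revision
Constraint 3 (V != U) on D(V)={2,3,4,5} D(U)={4,5,6,8}: no change => not a revision
Total revisions = 1

Answer: 1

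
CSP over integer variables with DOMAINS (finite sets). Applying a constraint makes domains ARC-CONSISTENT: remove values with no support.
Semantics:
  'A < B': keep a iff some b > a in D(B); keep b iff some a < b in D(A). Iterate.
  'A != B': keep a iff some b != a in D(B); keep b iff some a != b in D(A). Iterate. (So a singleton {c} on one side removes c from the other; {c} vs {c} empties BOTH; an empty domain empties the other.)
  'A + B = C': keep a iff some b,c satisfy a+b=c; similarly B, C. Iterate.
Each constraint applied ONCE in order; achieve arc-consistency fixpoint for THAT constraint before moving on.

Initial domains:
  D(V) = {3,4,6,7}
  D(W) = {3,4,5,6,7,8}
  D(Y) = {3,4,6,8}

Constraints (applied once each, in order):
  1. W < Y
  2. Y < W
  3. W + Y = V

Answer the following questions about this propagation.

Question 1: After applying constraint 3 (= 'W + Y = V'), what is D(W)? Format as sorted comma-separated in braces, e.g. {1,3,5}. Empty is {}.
Constraint 1 (W < Y) on D(W)={3,4,5,6,7,8} D(Y)={3,4,6,8}: W {3,4,5,6,7,8}->{3,4,5,6,7}; Y {3,4,6,8}->{4,6,8}
Constraint 2 (Y < W) on D(Y)={4,6,8} D(W)={3,4,5,6,7}: Y {4,6,8}->{4,6}; W {3,4,5,6,7}->{5,6,7}
Constraint 3 (W + Y = V) on D(W)={5,6,7} D(Y)={4,6} D(V)={3,4,6,7}: W {5,6,7}->{}; Y {4,6}->{}; V {3,4,6,7}->{}
So after constraint 3: D(W) = {}

Answer: {}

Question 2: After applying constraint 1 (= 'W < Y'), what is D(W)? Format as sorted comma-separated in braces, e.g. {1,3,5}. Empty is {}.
Answer: {3,4,5,6,7}

Derivation:
Constraint 1 (W < Y) on D(W)={3,4,5,6,7,8} D(Y)={3,4,6,8}: W {3,4,5,6,7,8}->{3,4,5,6,7}; Y {3,4,6,8}->{4,6,8}
So after constraint 1: D(W) = {3,4,5,6,7}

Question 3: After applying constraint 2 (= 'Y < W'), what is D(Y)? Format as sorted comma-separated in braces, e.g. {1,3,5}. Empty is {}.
Constraint 1 (W < Y) on D(W)={3,4,5,6,7,8} D(Y)={3,4,6,8}: W {3,4,5,6,7,8}->{3,4,5,6,7}; Y {3,4,6,8}->{4,6,8}
Constraint 2 (Y < W) on D(Y)={4,6,8} D(W)={3,4,5,6,7}: Y {4,6,8}->{4,6}; W {3,4,5,6,7}->{5,6,7}
So after constraint 2: D(Y) = {4,6}

Answer: {4,6}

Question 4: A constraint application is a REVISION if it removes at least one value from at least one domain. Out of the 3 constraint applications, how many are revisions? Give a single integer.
Constraint 1 (W < Y) on D(W)={3,4,5,6,7,8} D(Y)={3,4,6,8}: W {3,4,5,6,7,8}->{3,4,5,6,7}; Y {3,4,6,8}->{4,6,8} => REVISION
Constraint 2 (Y < W) on D(Y)={4,6,8} D(W)={3,4,5,6,7}: Y {4,6,8}->{4,6}; W {3,4,5,6,7}->{5,6,7} => REVISION
Constraint 3 (W + Y = V) on D(W)={5,6,7} D(Y)={4,6} D(V)={3,4,6,7}: W {5,6,7}->{}; Y {4,6}->{}; V {3,4,6,7}->{} => REVISION
Total revisions = 3

Answer: 3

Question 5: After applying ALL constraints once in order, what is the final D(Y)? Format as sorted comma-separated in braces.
Answer: {}

Derivation:
Constraint 1 (W < Y) on D(W)={3,4,5,6,7,8} D(Y)={3,4,6,8}: W {3,4,5,6,7,8}->{3,4,5,6,7}; Y {3,4,6,8}->{4,6,8}
Constraint 2 (Y < W) on D(Y)={4,6,8} D(W)={3,4,5,6,7}: Y {4,6,8}->{4,6}; W {3,4,5,6,7}->{5,6,7}
Constraint 3 (W + Y = V) on D(W)={5,6,7} D(Y)={4,6} D(V)={3,4,6,7}: W {5,6,7}->{}; Y {4,6}->{}; V {3,4,6,7}->{}
So after all 3 constraints: D(Y) = {}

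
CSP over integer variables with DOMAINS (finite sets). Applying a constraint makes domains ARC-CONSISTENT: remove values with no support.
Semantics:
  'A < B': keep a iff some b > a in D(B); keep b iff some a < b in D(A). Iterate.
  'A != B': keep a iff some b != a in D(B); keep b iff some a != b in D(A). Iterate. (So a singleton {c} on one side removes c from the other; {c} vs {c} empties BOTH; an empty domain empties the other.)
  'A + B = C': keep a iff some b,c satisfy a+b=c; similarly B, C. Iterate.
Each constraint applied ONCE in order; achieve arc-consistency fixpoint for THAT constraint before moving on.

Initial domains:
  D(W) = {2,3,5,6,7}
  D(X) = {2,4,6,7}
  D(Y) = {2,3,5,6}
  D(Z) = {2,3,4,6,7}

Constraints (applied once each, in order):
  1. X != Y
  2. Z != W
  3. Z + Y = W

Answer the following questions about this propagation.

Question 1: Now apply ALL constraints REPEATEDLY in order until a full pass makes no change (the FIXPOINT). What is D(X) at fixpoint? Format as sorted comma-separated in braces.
pass 0 (initial): D(X)={2,4,6,7}
pass 1: W {2,3,5,6,7}->{5,6,7}; Y {2,3,5,6}->{2,3,5}; Z {2,3,4,6,7}->{2,3,4}
pass 2: no change
Fixpoint after 2 passes: D(X) = {2,4,6,7}

Answer: {2,4,6,7}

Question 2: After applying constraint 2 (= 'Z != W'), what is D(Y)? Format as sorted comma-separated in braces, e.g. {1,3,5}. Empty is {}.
Constraint 1 (X != Y) on D(X)={2,4,6,7} D(Y)={2,3,5,6}: no change
Constraint 2 (Z != W) on D(Z)={2,3,4,6,7} D(W)={2,3,5,6,7}: no change
So after constraint 2: D(Y) = {2,3,5,6}

Answer: {2,3,5,6}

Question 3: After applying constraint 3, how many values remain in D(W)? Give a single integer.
Answer: 3

Derivation:
Constraint 1 (X != Y) on D(X)={2,4,6,7} D(Y)={2,3,5,6}: no change
Constraint 2 (Z != W) on D(Z)={2,3,4,6,7} D(W)={2,3,5,6,7}: no change
Constraint 3 (Z + Y = W) on D(Z)={2,3,4,6,7} D(Y)={2,3,5,6} D(W)={2,3,5,6,7}: Z {2,3,4,6,7}->{2,3,4}; Y {2,3,5,6}->{2,3,5}; W {2,3,5,6,7}->{5,6,7}
So after constraint 3: D(W)={5,6,7}, size = 3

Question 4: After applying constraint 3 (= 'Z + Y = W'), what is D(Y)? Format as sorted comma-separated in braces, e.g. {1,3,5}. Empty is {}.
Constraint 1 (X != Y) on D(X)={2,4,6,7} D(Y)={2,3,5,6}: no change
Constraint 2 (Z != W) on D(Z)={2,3,4,6,7} D(W)={2,3,5,6,7}: no change
Constraint 3 (Z + Y = W) on D(Z)={2,3,4,6,7} D(Y)={2,3,5,6} D(W)={2,3,5,6,7}: Z {2,3,4,6,7}->{2,3,4}; Y {2,3,5,6}->{2,3,5}; W {2,3,5,6,7}->{5,6,7}
So after constraint 3: D(Y) = {2,3,5}

Answer: {2,3,5}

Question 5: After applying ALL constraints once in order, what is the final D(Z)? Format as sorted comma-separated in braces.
Answer: {2,3,4}

Derivation:
Constraint 1 (X != Y) on D(X)={2,4,6,7} D(Y)={2,3,5,6}: no change
Constraint 2 (Z != W) on D(Z)={2,3,4,6,7} D(W)={2,3,5,6,7}: no change
Constraint 3 (Z + Y = W) on D(Z)={2,3,4,6,7} D(Y)={2,3,5,6} D(W)={2,3,5,6,7}: Z {2,3,4,6,7}->{2,3,4}; Y {2,3,5,6}->{2,3,5}; W {2,3,5,6,7}->{5,6,7}
So after all 3 constraints: D(Z) = {2,3,4}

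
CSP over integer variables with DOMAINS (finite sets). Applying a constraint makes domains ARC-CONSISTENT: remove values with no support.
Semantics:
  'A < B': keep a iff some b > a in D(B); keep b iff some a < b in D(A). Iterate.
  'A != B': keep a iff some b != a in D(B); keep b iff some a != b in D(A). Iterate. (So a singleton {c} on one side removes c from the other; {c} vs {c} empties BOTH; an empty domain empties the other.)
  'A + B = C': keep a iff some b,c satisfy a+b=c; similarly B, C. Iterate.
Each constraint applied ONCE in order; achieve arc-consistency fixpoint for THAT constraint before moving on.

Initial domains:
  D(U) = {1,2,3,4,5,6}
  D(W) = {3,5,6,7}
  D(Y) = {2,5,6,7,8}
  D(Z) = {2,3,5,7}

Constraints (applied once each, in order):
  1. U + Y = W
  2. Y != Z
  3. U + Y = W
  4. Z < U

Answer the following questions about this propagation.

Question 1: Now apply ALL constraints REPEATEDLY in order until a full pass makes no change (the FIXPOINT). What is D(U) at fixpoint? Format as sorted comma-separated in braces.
pass 0 (initial): D(U)={1,2,3,4,5,6}
pass 1: U {1,2,3,4,5,6}->{3,4,5}; Y {2,5,6,7,8}->{2,5,6}; Z {2,3,5,7}->{2,3}
pass 2: U {3,4,5}->{4,5}; W {3,5,6,7}->{5,6,7}; Y {2,5,6}->{2}; Z {2,3}->{3}
pass 3: W {5,6,7}->{6,7}
pass 4: no change
Fixpoint after 4 passes: D(U) = {4,5}

Answer: {4,5}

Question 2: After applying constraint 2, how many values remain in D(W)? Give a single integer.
Answer: 4

Derivation:
Constraint 1 (U + Y = W) on D(U)={1,2,3,4,5,6} D(Y)={2,5,6,7,8} D(W)={3,5,6,7}: U {1,2,3,4,5,6}->{1,2,3,4,5}; Y {2,5,6,7,8}->{2,5,6}
Constraint 2 (Y != Z) on D(Y)={2,5,6} D(Z)={2,3,5,7}: no change
So after constraint 2: D(W)={3,5,6,7}, size = 4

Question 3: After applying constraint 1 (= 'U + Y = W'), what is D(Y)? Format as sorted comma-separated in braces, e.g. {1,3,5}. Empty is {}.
Constraint 1 (U + Y = W) on D(U)={1,2,3,4,5,6} D(Y)={2,5,6,7,8} D(W)={3,5,6,7}: U {1,2,3,4,5,6}->{1,2,3,4,5}; Y {2,5,6,7,8}->{2,5,6}
So after constraint 1: D(Y) = {2,5,6}

Answer: {2,5,6}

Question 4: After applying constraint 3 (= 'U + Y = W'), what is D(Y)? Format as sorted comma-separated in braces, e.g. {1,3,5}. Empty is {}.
Constraint 1 (U + Y = W) on D(U)={1,2,3,4,5,6} D(Y)={2,5,6,7,8} D(W)={3,5,6,7}: U {1,2,3,4,5,6}->{1,2,3,4,5}; Y {2,5,6,7,8}->{2,5,6}
Constraint 2 (Y != Z) on D(Y)={2,5,6} D(Z)={2,3,5,7}: no change
Constraint 3 (U + Y = W) on D(U)={1,2,3,4,5} D(Y)={2,5,6} D(W)={3,5,6,7}: no change
So after constraint 3: D(Y) = {2,5,6}

Answer: {2,5,6}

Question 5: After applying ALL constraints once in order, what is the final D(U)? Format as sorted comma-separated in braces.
Answer: {3,4,5}

Derivation:
Constraint 1 (U + Y = W) on D(U)={1,2,3,4,5,6} D(Y)={2,5,6,7,8} D(W)={3,5,6,7}: U {1,2,3,4,5,6}->{1,2,3,4,5}; Y {2,5,6,7,8}->{2,5,6}
Constraint 2 (Y != Z) on D(Y)={2,5,6} D(Z)={2,3,5,7}: no change
Constraint 3 (U + Y = W) on D(U)={1,2,3,4,5} D(Y)={2,5,6} D(W)={3,5,6,7}: no change
Constraint 4 (Z < U) on D(Z)={2,3,5,7} D(U)={1,2,3,4,5}: Z {2,3,5,7}->{2,3}; U {1,2,3,4,5}->{3,4,5}
So after all 4 constraints: D(U) = {3,4,5}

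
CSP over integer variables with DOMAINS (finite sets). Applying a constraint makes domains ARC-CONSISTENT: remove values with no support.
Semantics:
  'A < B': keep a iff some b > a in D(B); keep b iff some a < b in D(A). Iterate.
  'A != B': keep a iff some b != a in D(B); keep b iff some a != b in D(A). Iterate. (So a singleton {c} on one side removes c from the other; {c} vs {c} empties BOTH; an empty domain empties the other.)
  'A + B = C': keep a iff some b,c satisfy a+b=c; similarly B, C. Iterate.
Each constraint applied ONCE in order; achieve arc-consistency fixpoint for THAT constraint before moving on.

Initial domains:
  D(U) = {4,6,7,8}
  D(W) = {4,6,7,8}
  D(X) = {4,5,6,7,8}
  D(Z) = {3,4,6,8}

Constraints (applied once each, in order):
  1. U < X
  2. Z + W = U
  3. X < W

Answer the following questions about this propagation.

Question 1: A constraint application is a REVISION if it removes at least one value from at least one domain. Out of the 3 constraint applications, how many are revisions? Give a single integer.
Answer: 3

Derivation:
Constraint 1 (U < X) on D(U)={4,6,7,8} D(X)={4,5,6,7,8}: U {4,6,7,8}->{4,6,7}; X {4,5,6,7,8}->{5,6,7,8} => REVISION
Constraint 2 (Z + W = U) on D(Z)={3,4,6,8} D(W)={4,6,7,8} D(U)={4,6,7}: Z {3,4,6,8}->{3}; W {4,6,7,8}->{4}; U {4,6,7}->{7} => REVISION
Constraint 3 (X < W) on D(X)={5,6,7,8} D(W)={4}: X {5,6,7,8}->{}; W {4}->{} => REVISION
Total revisions = 3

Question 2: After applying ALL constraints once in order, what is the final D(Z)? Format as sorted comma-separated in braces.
Constraint 1 (U < X) on D(U)={4,6,7,8} D(X)={4,5,6,7,8}: U {4,6,7,8}->{4,6,7}; X {4,5,6,7,8}->{5,6,7,8}
Constraint 2 (Z + W = U) on D(Z)={3,4,6,8} D(W)={4,6,7,8} D(U)={4,6,7}: Z {3,4,6,8}->{3}; W {4,6,7,8}->{4}; U {4,6,7}->{7}
Constraint 3 (X < W) on D(X)={5,6,7,8} D(W)={4}: X {5,6,7,8}->{}; W {4}->{}
So after all 3 constraints: D(Z) = {3}

Answer: {3}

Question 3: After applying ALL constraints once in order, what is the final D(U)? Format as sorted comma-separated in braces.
Answer: {7}

Derivation:
Constraint 1 (U < X) on D(U)={4,6,7,8} D(X)={4,5,6,7,8}: U {4,6,7,8}->{4,6,7}; X {4,5,6,7,8}->{5,6,7,8}
Constraint 2 (Z + W = U) on D(Z)={3,4,6,8} D(W)={4,6,7,8} D(U)={4,6,7}: Z {3,4,6,8}->{3}; W {4,6,7,8}->{4}; U {4,6,7}->{7}
Constraint 3 (X < W) on D(X)={5,6,7,8} D(W)={4}: X {5,6,7,8}->{}; W {4}->{}
So after all 3 constraints: D(U) = {7}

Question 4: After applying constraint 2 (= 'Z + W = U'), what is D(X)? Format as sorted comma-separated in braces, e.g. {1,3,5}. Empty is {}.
Answer: {5,6,7,8}

Derivation:
Constraint 1 (U < X) on D(U)={4,6,7,8} D(X)={4,5,6,7,8}: U {4,6,7,8}->{4,6,7}; X {4,5,6,7,8}->{5,6,7,8}
Constraint 2 (Z + W = U) on D(Z)={3,4,6,8} D(W)={4,6,7,8} D(U)={4,6,7}: Z {3,4,6,8}->{3}; W {4,6,7,8}->{4}; U {4,6,7}->{7}
So after constraint 2: D(X) = {5,6,7,8}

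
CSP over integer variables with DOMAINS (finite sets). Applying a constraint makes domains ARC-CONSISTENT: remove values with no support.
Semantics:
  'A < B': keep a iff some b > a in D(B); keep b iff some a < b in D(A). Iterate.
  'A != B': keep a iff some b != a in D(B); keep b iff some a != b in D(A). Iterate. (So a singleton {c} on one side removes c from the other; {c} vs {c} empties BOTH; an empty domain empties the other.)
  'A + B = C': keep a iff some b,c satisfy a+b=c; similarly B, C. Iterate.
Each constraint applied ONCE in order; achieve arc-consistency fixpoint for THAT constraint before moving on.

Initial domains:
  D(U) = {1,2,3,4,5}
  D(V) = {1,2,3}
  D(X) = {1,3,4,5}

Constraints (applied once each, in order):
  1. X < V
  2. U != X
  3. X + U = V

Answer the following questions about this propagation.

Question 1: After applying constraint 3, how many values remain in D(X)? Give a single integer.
Constraint 1 (X < V) on D(X)={1,3,4,5} D(V)={1,2,3}: X {1,3,4,5}->{1}; V {1,2,3}->{2,3}
Constraint 2 (U != X) on D(U)={1,2,3,4,5} D(X)={1}: U {1,2,3,4,5}->{2,3,4,5}
Constraint 3 (X + U = V) on D(X)={1} D(U)={2,3,4,5} D(V)={2,3}: U {2,3,4,5}->{2}; V {2,3}->{3}
So after constraint 3: D(X)={1}, size = 1

Answer: 1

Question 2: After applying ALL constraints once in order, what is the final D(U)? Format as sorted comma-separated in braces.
Constraint 1 (X < V) on D(X)={1,3,4,5} D(V)={1,2,3}: X {1,3,4,5}->{1}; V {1,2,3}->{2,3}
Constraint 2 (U != X) on D(U)={1,2,3,4,5} D(X)={1}: U {1,2,3,4,5}->{2,3,4,5}
Constraint 3 (X + U = V) on D(X)={1} D(U)={2,3,4,5} D(V)={2,3}: U {2,3,4,5}->{2}; V {2,3}->{3}
So after all 3 constraints: D(U) = {2}

Answer: {2}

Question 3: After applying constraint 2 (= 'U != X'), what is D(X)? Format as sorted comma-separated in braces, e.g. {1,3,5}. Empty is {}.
Constraint 1 (X < V) on D(X)={1,3,4,5} D(V)={1,2,3}: X {1,3,4,5}->{1}; V {1,2,3}->{2,3}
Constraint 2 (U != X) on D(U)={1,2,3,4,5} D(X)={1}: U {1,2,3,4,5}->{2,3,4,5}
So after constraint 2: D(X) = {1}

Answer: {1}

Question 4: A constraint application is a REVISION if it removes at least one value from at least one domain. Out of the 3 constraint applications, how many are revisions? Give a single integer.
Answer: 3

Derivation:
Constraint 1 (X < V) on D(X)={1,3,4,5} D(V)={1,2,3}: X {1,3,4,5}->{1}; V {1,2,3}->{2,3} => REVISION
Constraint 2 (U != X) on D(U)={1,2,3,4,5} D(X)={1}: U {1,2,3,4,5}->{2,3,4,5} => REVISION
Constraint 3 (X + U = V) on D(X)={1} D(U)={2,3,4,5} D(V)={2,3}: U {2,3,4,5}->{2}; V {2,3}->{3} => REVISION
Total revisions = 3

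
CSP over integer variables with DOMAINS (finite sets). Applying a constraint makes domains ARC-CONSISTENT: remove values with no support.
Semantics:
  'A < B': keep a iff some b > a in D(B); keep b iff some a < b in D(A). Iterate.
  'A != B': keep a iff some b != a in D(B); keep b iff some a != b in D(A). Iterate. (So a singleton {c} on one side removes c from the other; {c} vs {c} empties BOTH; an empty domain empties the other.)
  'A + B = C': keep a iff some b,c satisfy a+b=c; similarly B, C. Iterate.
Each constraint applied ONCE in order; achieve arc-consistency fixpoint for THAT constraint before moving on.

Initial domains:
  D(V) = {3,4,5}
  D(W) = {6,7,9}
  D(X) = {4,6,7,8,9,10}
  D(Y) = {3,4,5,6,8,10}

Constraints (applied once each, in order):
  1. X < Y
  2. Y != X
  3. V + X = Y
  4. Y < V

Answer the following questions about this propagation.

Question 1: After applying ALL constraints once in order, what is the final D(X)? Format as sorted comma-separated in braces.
Constraint 1 (X < Y) on D(X)={4,6,7,8,9,10} D(Y)={3,4,5,6,8,10}: X {4,6,7,8,9,10}->{4,6,7,8,9}; Y {3,4,5,6,8,10}->{5,6,8,10}
Constraint 2 (Y != X) on D(Y)={5,6,8,10} D(X)={4,6,7,8,9}: no change
Constraint 3 (V + X = Y) on D(V)={3,4,5} D(X)={4,6,7,8,9} D(Y)={5,6,8,10}: V {3,4,5}->{3,4}; X {4,6,7,8,9}->{4,6,7}; Y {5,6,8,10}->{8,10}
Constraint 4 (Y < V) on D(Y)={8,10} D(V)={3,4}: Y {8,10}->{}; V {3,4}->{}
So after all 4 constraints: D(X) = {4,6,7}

Answer: {4,6,7}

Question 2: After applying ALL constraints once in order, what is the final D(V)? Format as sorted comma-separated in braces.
Constraint 1 (X < Y) on D(X)={4,6,7,8,9,10} D(Y)={3,4,5,6,8,10}: X {4,6,7,8,9,10}->{4,6,7,8,9}; Y {3,4,5,6,8,10}->{5,6,8,10}
Constraint 2 (Y != X) on D(Y)={5,6,8,10} D(X)={4,6,7,8,9}: no change
Constraint 3 (V + X = Y) on D(V)={3,4,5} D(X)={4,6,7,8,9} D(Y)={5,6,8,10}: V {3,4,5}->{3,4}; X {4,6,7,8,9}->{4,6,7}; Y {5,6,8,10}->{8,10}
Constraint 4 (Y < V) on D(Y)={8,10} D(V)={3,4}: Y {8,10}->{}; V {3,4}->{}
So after all 4 constraints: D(V) = {}

Answer: {}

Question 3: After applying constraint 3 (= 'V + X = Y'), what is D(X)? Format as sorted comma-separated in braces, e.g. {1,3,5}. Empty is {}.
Answer: {4,6,7}

Derivation:
Constraint 1 (X < Y) on D(X)={4,6,7,8,9,10} D(Y)={3,4,5,6,8,10}: X {4,6,7,8,9,10}->{4,6,7,8,9}; Y {3,4,5,6,8,10}->{5,6,8,10}
Constraint 2 (Y != X) on D(Y)={5,6,8,10} D(X)={4,6,7,8,9}: no change
Constraint 3 (V + X = Y) on D(V)={3,4,5} D(X)={4,6,7,8,9} D(Y)={5,6,8,10}: V {3,4,5}->{3,4}; X {4,6,7,8,9}->{4,6,7}; Y {5,6,8,10}->{8,10}
So after constraint 3: D(X) = {4,6,7}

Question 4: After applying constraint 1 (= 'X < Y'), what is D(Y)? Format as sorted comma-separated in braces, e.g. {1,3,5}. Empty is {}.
Constraint 1 (X < Y) on D(X)={4,6,7,8,9,10} D(Y)={3,4,5,6,8,10}: X {4,6,7,8,9,10}->{4,6,7,8,9}; Y {3,4,5,6,8,10}->{5,6,8,10}
So after constraint 1: D(Y) = {5,6,8,10}

Answer: {5,6,8,10}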